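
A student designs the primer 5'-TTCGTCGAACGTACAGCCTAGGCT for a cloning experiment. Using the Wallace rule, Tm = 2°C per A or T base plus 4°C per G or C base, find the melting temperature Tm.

74°C

C=7, A=5, T=6, G=6
A+T = 11, G+C = 13
Tm = 2(11) + 4(13) = 22 + 52 = 74°C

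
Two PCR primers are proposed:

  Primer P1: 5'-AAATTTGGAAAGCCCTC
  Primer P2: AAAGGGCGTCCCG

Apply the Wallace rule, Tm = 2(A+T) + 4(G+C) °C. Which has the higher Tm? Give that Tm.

Primer P1, 48°C

Primer P1: A+T=10, G+C=7 → Tm = 2(10)+4(7) = 48°C
Primer P2: A+T=4, G+C=9 → Tm = 2(4)+4(9) = 44°C
48°C vs 44°C → primer P1 is higher.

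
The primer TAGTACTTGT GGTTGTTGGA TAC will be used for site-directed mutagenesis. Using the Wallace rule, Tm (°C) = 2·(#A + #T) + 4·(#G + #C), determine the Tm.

T=10, C=2, G=7, A=4
So N_AT = 14 and N_GC = 9.
Tm = 4·9 + 2·14 = 36 + 28 = 64°C

64°C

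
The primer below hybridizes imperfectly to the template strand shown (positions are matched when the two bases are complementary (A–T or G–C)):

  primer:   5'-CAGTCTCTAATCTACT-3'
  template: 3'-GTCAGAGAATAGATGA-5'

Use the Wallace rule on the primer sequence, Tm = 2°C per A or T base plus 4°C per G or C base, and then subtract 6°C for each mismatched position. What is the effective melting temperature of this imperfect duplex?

Primer base counts: A=4, T=6, G=1, C=5 → A+T=10, G+C=6
Perfect-match Tm = 2(10) + 4(6) = 20 + 24 = 44°C
Mismatches (positions where the bases are not complementary): 1 (at position 9)
Effective Tm = 44 − 1×6 = 44 − 6 = 38°C

38°C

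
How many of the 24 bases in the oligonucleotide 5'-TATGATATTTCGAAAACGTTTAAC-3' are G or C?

Counting bases: C=3, T=9, G=3, A=9
G+C = 3 + 3 = 6

6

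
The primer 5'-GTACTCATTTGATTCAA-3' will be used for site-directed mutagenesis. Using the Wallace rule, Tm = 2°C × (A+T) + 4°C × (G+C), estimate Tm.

44°C

Counting bases: T=7, A=5, C=3, G=2
So N_AT = 12 and N_GC = 5.
Tm = 2×12 + 4×5 = 44°C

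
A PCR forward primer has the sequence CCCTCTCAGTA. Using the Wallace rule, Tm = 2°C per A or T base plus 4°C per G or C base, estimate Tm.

Base counts: A=2, C=5, G=1, T=3
AT pairs contribute 5, GC pairs contribute 6.
Tm = 2×5 + 4×6 = 34°C

34°C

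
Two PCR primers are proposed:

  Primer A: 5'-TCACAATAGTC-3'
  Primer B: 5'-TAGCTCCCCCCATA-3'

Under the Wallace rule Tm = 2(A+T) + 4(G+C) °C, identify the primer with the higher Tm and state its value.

Primer B, 44°C

Primer A: A+T=7, G+C=4 → Tm = 2(7)+4(4) = 30°C
Primer B: A+T=6, G+C=8 → Tm = 2(6)+4(8) = 44°C
30°C vs 44°C → primer B is higher.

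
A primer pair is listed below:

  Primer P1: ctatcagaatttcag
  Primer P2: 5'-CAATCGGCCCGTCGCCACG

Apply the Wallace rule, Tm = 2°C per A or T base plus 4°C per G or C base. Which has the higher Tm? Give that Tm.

Primer P2, 66°C

Primer P1: A+T=10, G+C=5 → Tm = 2(10)+4(5) = 40°C
Primer P2: A+T=5, G+C=14 → Tm = 2(5)+4(14) = 66°C
40°C vs 66°C → primer P2 is higher.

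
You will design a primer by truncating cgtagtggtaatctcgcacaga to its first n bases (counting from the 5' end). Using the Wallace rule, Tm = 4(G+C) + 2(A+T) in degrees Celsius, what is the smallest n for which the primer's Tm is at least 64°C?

n = 21

First 20 bases: CGTAGTGGTAATCTCGCACA → Tm = 60°C (< 64°C)
First 21 bases: CGTAGTGGTAATCTCGCACAG → Tm = 64°C (≥ 64°C)
Since every base adds ≥2°C, Tm only increases with n, so the threshold is first crossed at n = 21.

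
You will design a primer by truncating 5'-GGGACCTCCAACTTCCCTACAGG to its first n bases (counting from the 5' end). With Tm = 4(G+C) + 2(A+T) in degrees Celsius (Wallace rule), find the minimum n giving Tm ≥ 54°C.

First 16 bases: GGGACCTCCAACTTCC → Tm = 52°C (< 54°C)
First 17 bases: GGGACCTCCAACTTCCC → Tm = 56°C (≥ 54°C)
Each additional base adds 2°C (A/T) or 4°C (G/C), so Tm is non-decreasing in n; n = 17 is the first length to reach 54°C.

n = 17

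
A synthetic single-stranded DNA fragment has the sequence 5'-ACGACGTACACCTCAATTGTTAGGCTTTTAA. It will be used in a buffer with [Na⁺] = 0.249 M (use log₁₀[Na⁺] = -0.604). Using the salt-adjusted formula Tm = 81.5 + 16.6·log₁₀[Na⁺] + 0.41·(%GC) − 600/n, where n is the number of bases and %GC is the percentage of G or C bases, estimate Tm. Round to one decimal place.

68.0°C

Length n = 31. Counting bases: A=9, C=7, T=10, G=5
G+C = 12, so %GC = 12/31 × 100 = 38.71%
Salt term: 16.6 × (-0.604) = -10.026
GC term: 0.41 × 38.71 = 15.871; length term: −600/31 = −19.355
Tm = 81.5 + (-10.026) + 15.871 − 19.355 = 67.99 → 68.0°C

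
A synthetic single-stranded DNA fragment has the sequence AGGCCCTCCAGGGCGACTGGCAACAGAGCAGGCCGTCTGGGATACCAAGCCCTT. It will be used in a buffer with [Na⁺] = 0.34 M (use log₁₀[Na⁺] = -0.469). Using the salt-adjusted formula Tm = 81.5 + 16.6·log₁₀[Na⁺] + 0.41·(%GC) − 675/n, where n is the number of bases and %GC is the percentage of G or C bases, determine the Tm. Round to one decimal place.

87.8°C

Length n = 54. Base counts: T=7, C=18, A=12, G=17
G+C = 35, so %GC = 35/54 × 100 = 64.815%
Salt term: 16.6 × (-0.469) = -7.785
GC term: 0.41 × 64.815 = 26.574; length term: −675/54 = −12.5
Tm = 81.5 + (-7.785) + 26.574 − 12.5 = 87.789 → 87.8°C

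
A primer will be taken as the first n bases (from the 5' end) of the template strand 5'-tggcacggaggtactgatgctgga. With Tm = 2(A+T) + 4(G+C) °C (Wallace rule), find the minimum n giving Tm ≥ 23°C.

n = 7

First 6 bases: TGGCAC → Tm = 20°C (< 23°C)
First 7 bases: TGGCACG → Tm = 24°C (≥ 23°C)
Each additional base adds 2°C (A/T) or 4°C (G/C), so Tm is non-decreasing in n; n = 7 is the first length to reach 23°C.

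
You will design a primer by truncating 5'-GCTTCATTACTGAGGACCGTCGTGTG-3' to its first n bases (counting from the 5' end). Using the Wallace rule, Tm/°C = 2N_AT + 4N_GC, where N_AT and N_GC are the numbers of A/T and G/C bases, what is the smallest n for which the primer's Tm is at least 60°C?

n = 20

First 19 bases: GCTTCATTACTGAGGACCG → Tm = 58°C (< 60°C)
First 20 bases: GCTTCATTACTGAGGACCGT → Tm = 60°C (≥ 60°C)
Each additional base adds 2°C (A/T) or 4°C (G/C), so Tm is non-decreasing in n; n = 20 is the first length to reach 60°C.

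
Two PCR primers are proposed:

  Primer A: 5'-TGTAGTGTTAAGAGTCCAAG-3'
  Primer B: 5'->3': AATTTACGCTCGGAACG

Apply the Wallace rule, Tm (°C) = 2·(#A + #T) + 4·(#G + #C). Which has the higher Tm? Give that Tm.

Primer A, 56°C

Primer A: A+T=12, G+C=8 → Tm = 2(12)+4(8) = 56°C
Primer B: A+T=9, G+C=8 → Tm = 2(9)+4(8) = 50°C
56°C vs 50°C → primer A is higher.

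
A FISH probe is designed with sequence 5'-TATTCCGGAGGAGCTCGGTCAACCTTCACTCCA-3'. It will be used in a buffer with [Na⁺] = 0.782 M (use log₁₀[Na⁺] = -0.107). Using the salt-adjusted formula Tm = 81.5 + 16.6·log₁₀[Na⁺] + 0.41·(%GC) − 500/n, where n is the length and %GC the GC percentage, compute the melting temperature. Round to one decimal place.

86.9°C

Length n = 33. Scanning the sequence gives T=8, G=7, A=7, C=11.
G+C = 18, so %GC = 18/33 × 100 = 54.545%
Salt term: 16.6 × (-0.107) = -1.776
GC term: 0.41 × 54.545 = 22.363; length term: −500/33 = −15.152
Tm = 81.5 + (-1.776) + 22.363 − 15.152 = 86.935 → 86.9°C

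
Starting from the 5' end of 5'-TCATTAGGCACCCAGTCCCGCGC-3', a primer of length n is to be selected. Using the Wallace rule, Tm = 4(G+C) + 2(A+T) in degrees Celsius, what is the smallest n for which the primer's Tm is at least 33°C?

First 11 bases: TCATTAGGCAC → Tm = 32°C (< 33°C)
First 12 bases: TCATTAGGCACC → Tm = 36°C (≥ 33°C)
Each additional base adds 2°C (A/T) or 4°C (G/C), so Tm is non-decreasing in n; n = 12 is the first length to reach 33°C.

n = 12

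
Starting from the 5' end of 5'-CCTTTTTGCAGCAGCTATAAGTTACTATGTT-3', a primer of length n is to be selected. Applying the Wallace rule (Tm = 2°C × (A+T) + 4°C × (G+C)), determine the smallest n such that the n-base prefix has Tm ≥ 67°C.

First 24 bases: CCTTTTTGCAGCAGCTATAAGTTA → Tm = 66°C (< 67°C)
First 25 bases: CCTTTTTGCAGCAGCTATAAGTTAC → Tm = 70°C (≥ 67°C)
Since every base adds ≥2°C, Tm only increases with n, so the threshold is first crossed at n = 25.

n = 25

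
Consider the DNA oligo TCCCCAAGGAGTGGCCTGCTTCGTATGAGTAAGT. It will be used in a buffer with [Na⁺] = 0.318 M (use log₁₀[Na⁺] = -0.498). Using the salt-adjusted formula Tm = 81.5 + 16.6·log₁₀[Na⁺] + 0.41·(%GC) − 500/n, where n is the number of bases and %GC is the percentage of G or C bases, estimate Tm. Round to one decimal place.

Length n = 34. Base counts: C=8, A=7, G=10, T=9
G+C = 18, so %GC = 18/34 × 100 = 52.941%
Salt term: 16.6 × (-0.498) = -8.267
GC term: 0.41 × 52.941 = 21.706; length term: −500/34 = −14.706
Tm = 81.5 + (-8.267) + 21.706 − 14.706 = 80.233 → 80.2°C

80.2°C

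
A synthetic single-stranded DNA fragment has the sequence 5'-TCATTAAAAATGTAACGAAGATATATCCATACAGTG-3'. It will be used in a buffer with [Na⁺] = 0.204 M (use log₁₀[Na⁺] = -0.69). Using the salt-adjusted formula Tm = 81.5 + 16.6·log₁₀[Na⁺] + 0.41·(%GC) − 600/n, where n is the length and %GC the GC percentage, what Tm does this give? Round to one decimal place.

64.8°C

Length n = 36. Scanning the sequence gives T=10, G=5, C=5, A=16.
G+C = 10, so %GC = 10/36 × 100 = 27.778%
Salt term: 16.6 × (-0.69) = -11.454
GC term: 0.41 × 27.778 = 11.389; length term: −600/36 = −16.667
Tm = 81.5 + (-11.454) + 11.389 − 16.667 = 64.768 → 64.8°C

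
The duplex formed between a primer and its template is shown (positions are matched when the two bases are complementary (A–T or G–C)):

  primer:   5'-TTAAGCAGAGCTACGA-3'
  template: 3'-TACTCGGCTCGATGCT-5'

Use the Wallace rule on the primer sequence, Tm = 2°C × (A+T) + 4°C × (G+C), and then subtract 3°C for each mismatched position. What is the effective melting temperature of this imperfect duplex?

37°C

Primer base counts: A=6, T=3, G=4, C=3 → A+T=9, G+C=7
Perfect-match Tm = 2(9) + 4(7) = 18 + 28 = 46°C
Mismatches (positions where the bases are not complementary): 3 (at positions 1, 3, 7)
Effective Tm = 46 − 3×3 = 46 − 9 = 37°C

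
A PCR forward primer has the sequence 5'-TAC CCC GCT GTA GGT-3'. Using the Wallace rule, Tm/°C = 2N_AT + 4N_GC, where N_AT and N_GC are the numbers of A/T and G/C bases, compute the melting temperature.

Counting bases: C=5, G=4, A=2, T=4
So N_AT = 6 and N_GC = 9.
Tm = 4·9 + 2·6 = 36 + 12 = 48°C

48°C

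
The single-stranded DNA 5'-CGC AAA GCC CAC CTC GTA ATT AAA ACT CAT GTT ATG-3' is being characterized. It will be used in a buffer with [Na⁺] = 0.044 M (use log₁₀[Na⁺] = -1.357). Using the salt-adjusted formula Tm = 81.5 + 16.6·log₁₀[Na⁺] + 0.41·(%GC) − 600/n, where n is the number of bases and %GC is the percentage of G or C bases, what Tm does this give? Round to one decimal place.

59.4°C

Length n = 36. G=5, A=12, T=9, C=10
G+C = 15, so %GC = 15/36 × 100 = 41.667%
Salt term: 16.6 × (-1.357) = -22.526
GC term: 0.41 × 41.667 = 17.083; length term: −600/36 = −16.667
Tm = 81.5 + (-22.526) + 17.083 − 16.667 = 59.39 → 59.4°C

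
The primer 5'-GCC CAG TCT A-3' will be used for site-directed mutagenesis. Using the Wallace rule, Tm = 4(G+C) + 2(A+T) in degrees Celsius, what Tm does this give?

Scanning the sequence gives T=2, G=2, A=2, C=4.
AT pairs contribute 4, GC pairs contribute 6.
Tm = 2×4 + 4×6 = 32°C

32°C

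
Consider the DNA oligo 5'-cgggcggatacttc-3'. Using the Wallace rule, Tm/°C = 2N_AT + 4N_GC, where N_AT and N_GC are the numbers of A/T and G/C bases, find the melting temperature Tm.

46°C

Counting bases: G=5, C=4, T=3, A=2
So N_AT = 5 and N_GC = 9.
Tm = 2(5) + 4(9) = 10 + 36 = 46°C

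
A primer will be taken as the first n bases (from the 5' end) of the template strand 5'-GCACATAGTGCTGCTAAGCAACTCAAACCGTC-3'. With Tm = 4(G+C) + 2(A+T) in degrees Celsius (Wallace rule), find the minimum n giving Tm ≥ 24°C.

First 7 bases: GCACATA → Tm = 20°C (< 24°C)
First 8 bases: GCACATAG → Tm = 24°C (≥ 24°C)
Since every base adds ≥2°C, Tm only increases with n, so the threshold is first crossed at n = 8.

n = 8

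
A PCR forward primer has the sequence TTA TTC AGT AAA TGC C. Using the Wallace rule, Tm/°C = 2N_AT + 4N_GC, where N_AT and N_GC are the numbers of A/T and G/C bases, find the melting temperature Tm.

C=3, G=2, T=6, A=5
A+T = 11, G+C = 5
Tm = 2×11 + 4×5 = 42°C

42°C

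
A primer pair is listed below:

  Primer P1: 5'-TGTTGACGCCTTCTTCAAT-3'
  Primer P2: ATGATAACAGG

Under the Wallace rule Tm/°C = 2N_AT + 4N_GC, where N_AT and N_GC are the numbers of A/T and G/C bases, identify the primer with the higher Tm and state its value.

Primer P1, 54°C

Primer P1: A+T=11, G+C=8 → Tm = 2(11)+4(8) = 54°C
Primer P2: A+T=7, G+C=4 → Tm = 2(7)+4(4) = 30°C
54°C vs 30°C → primer P1 is higher.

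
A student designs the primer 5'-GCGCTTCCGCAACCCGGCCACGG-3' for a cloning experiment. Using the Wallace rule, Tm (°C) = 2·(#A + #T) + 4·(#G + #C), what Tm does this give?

Counting bases: G=7, A=3, C=11, T=2
So N_AT = 5 and N_GC = 18.
Tm = 2(5) + 4(18) = 10 + 72 = 82°C

82°C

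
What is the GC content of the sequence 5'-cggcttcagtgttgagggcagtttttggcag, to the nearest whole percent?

55%

T=10, C=5, G=12, A=4
G+C = 12 + 5 = 17 out of 31 bases
%GC = 17/31 × 100 = 54.84% ≈ 55%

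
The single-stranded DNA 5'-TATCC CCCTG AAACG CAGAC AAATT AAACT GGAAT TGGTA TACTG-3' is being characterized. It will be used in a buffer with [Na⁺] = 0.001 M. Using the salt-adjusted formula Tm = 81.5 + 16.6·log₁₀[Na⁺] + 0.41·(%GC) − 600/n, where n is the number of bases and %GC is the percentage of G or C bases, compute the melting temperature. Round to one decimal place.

Length n = 45. T=11, C=10, A=16, G=8
G+C = 18, so %GC = 18/45 × 100 = 40%
Salt term: 16.6 × (-3) = -49.8
GC term: 0.41 × 40 = 16.4; length term: −600/45 = −13.333
Tm = 81.5 + (-49.8) + 16.4 − 13.333 = 34.767 → 34.8°C

34.8°C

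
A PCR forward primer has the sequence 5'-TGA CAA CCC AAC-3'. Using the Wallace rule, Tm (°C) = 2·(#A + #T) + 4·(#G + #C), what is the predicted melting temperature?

36°C

Base counts: C=5, A=5, T=1, G=1
So N_AT = 6 and N_GC = 6.
Tm = 2×6 + 4×6 = 36°C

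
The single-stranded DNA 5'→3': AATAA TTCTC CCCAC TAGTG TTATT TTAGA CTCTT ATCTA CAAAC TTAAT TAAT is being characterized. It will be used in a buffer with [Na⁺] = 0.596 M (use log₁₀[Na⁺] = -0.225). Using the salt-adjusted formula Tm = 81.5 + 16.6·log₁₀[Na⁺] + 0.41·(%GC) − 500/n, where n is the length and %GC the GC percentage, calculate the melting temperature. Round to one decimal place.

79.1°C

Length n = 54. Counting bases: A=18, G=3, C=11, T=22
G+C = 14, so %GC = 14/54 × 100 = 25.926%
Salt term: 16.6 × (-0.225) = -3.735
GC term: 0.41 × 25.926 = 10.63; length term: −500/54 = −9.259
Tm = 81.5 + (-3.735) + 10.63 − 9.259 = 79.136 → 79.1°C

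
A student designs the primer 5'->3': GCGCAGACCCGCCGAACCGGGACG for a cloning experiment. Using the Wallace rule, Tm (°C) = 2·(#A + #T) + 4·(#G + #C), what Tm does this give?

Scanning the sequence gives C=10, G=9, T=0, A=5.
A+T = 5, G+C = 19
Tm = 4·19 + 2·5 = 76 + 10 = 86°C

86°C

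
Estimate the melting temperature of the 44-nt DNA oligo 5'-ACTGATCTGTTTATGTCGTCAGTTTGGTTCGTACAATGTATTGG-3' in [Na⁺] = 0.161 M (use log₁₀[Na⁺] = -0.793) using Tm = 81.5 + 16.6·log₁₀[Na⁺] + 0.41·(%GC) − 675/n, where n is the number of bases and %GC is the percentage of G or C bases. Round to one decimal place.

Length n = 44. Counting bases: T=19, G=11, C=6, A=8
G+C = 17, so %GC = 17/44 × 100 = 38.636%
Salt term: 16.6 × (-0.793) = -13.164
GC term: 0.41 × 38.636 = 15.841; length term: −675/44 = −15.341
Tm = 81.5 + (-13.164) + 15.841 − 15.341 = 68.836 → 68.8°C

68.8°C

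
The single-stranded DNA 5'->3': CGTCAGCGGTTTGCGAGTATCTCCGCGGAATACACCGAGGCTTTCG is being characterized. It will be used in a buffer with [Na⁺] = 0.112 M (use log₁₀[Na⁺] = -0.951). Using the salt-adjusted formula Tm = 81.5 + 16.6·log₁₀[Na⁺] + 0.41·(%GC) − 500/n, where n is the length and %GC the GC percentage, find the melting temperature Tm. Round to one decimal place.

78.9°C

Length n = 46. Counting bases: T=11, A=8, G=14, C=13
G+C = 27, so %GC = 27/46 × 100 = 58.696%
Salt term: 16.6 × (-0.951) = -15.787
GC term: 0.41 × 58.696 = 24.065; length term: −500/46 = −10.87
Tm = 81.5 + (-15.787) + 24.065 − 10.87 = 78.908 → 78.9°C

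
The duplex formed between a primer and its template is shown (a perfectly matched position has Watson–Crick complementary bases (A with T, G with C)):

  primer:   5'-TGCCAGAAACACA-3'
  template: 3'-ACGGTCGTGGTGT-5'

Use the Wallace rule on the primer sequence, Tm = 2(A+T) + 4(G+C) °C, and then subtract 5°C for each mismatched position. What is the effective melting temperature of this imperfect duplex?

28°C

Primer base counts: A=6, T=1, G=2, C=4 → A+T=7, G+C=6
Perfect-match Tm = 2(7) + 4(6) = 14 + 24 = 38°C
Mismatches (positions where the bases are not complementary): 2 (at positions 7, 9)
Effective Tm = 38 − 2×5 = 38 − 10 = 28°C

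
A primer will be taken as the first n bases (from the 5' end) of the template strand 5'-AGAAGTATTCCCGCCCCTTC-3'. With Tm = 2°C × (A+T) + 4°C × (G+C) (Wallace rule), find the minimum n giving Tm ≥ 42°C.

First 13 bases: AGAAGTATTCCCG → Tm = 38°C (< 42°C)
First 14 bases: AGAAGTATTCCCGC → Tm = 42°C (≥ 42°C)
Since every base adds ≥2°C, Tm only increases with n, so the threshold is first crossed at n = 14.

n = 14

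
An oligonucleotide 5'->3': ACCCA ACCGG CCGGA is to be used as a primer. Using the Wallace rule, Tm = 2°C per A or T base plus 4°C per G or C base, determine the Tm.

A=4, G=4, C=7, T=0
So N_AT = 4 and N_GC = 11.
Tm = 2×4 + 4×11 = 52°C

52°C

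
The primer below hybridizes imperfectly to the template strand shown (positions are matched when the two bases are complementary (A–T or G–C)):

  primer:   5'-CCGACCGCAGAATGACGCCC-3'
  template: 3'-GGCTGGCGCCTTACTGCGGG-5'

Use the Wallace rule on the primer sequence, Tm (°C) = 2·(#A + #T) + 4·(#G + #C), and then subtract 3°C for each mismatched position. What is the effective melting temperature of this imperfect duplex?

Primer base counts: A=5, T=1, G=5, C=9 → A+T=6, G+C=14
Perfect-match Tm = 2(6) + 4(14) = 12 + 56 = 68°C
Mismatches (positions where the bases are not complementary): 1 (at position 9)
Effective Tm = 68 − 1×3 = 68 − 3 = 65°C

65°C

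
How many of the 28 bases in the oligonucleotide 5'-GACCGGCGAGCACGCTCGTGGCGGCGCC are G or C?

23

Base counts: C=11, T=2, A=3, G=12
Total G or C: 12 + 11 = 23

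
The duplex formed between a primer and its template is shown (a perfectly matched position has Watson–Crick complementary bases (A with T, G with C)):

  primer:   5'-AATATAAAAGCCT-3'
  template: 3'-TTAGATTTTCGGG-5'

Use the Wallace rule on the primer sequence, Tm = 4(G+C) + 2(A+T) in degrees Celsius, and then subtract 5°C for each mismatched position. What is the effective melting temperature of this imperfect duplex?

Primer base counts: A=7, T=3, G=1, C=2 → A+T=10, G+C=3
Perfect-match Tm = 2(10) + 4(3) = 20 + 12 = 32°C
Mismatches (positions where the bases are not complementary): 2 (at positions 4, 13)
Effective Tm = 32 − 2×5 = 32 − 10 = 22°C

22°C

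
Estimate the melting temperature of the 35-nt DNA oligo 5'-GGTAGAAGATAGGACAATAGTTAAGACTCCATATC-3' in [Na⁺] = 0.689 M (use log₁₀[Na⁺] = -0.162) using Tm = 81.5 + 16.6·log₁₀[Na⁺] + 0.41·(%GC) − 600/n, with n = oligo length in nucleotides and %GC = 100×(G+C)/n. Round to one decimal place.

76.9°C

Length n = 35. Scanning the sequence gives G=8, C=5, A=14, T=8.
G+C = 13, so %GC = 13/35 × 100 = 37.143%
Salt term: 16.6 × (-0.162) = -2.689
GC term: 0.41 × 37.143 = 15.229; length term: −600/35 = −17.143
Tm = 81.5 + (-2.689) + 15.229 − 17.143 = 76.897 → 76.9°C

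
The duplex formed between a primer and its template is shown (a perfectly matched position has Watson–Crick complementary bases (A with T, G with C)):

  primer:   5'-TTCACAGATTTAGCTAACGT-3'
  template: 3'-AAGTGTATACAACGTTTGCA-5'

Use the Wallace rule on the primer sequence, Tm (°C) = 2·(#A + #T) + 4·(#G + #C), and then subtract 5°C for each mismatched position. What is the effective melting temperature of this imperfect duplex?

Primer base counts: A=6, T=7, G=3, C=4 → A+T=13, G+C=7
Perfect-match Tm = 2(13) + 4(7) = 26 + 28 = 54°C
Mismatches (positions where the bases are not complementary): 4 (at positions 7, 10, 12, 15)
Effective Tm = 54 − 4×5 = 54 − 20 = 34°C

34°C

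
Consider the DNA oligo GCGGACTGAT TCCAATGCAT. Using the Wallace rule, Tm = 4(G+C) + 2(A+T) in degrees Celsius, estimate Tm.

60°C

Scanning the sequence gives A=5, T=5, G=5, C=5.
A+T = 10, G+C = 10
Tm = 2(10) + 4(10) = 20 + 40 = 60°C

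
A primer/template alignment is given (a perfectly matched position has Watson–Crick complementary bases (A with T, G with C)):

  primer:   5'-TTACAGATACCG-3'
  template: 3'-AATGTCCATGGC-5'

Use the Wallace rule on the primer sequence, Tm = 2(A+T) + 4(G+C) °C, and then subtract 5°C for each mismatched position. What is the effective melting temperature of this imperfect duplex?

Primer base counts: A=4, T=3, G=2, C=3 → A+T=7, G+C=5
Perfect-match Tm = 2(7) + 4(5) = 14 + 20 = 34°C
Mismatches (positions where the bases are not complementary): 1 (at position 7)
Effective Tm = 34 − 1×5 = 34 − 5 = 29°C

29°C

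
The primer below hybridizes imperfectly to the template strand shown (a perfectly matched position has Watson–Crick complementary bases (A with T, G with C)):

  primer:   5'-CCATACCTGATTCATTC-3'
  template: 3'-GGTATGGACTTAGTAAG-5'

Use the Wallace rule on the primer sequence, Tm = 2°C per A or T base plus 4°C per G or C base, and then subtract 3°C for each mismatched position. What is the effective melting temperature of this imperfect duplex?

Primer base counts: A=4, T=6, G=1, C=6 → A+T=10, G+C=7
Perfect-match Tm = 2(10) + 4(7) = 20 + 28 = 48°C
Mismatches (positions where the bases are not complementary): 1 (at position 11)
Effective Tm = 48 − 1×3 = 48 − 3 = 45°C

45°C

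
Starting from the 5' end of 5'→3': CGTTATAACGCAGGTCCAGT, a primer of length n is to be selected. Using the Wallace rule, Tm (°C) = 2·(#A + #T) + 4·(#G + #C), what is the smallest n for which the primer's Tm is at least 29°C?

First 10 bases: CGTTATAACG → Tm = 28°C (< 29°C)
First 11 bases: CGTTATAACGC → Tm = 32°C (≥ 29°C)
Since every base adds ≥2°C, Tm only increases with n, so the threshold is first crossed at n = 11.

n = 11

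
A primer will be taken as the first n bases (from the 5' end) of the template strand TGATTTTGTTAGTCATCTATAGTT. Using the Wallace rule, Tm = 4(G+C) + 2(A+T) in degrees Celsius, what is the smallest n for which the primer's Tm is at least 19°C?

First 7 bases: TGATTTT → Tm = 16°C (< 19°C)
First 8 bases: TGATTTTG → Tm = 20°C (≥ 19°C)
Since every base adds ≥2°C, Tm only increases with n, so the threshold is first crossed at n = 8.

n = 8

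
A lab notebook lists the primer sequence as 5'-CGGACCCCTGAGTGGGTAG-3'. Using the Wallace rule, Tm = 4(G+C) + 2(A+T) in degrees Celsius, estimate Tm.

Counting bases: G=8, A=3, C=5, T=3
So N_AT = 6 and N_GC = 13.
Tm = 2×6 + 4×13 = 64°C

64°C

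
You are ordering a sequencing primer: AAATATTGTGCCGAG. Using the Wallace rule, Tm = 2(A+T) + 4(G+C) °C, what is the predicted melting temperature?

Counting bases: T=4, C=2, G=4, A=5
So N_AT = 9 and N_GC = 6.
Tm = 2×9 + 4×6 = 42°C

42°C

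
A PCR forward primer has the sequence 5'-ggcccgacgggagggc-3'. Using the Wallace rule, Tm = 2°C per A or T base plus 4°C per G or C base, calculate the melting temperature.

Base counts: G=9, C=5, A=2, T=0
A+T = 2, G+C = 14
Tm = 4·14 + 2·2 = 56 + 4 = 60°C

60°C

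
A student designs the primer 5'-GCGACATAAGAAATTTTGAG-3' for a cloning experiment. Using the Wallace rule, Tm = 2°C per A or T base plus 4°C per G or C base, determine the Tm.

Scanning the sequence gives A=8, G=5, C=2, T=5.
So N_AT = 13 and N_GC = 7.
Tm = 2×13 + 4×7 = 54°C

54°C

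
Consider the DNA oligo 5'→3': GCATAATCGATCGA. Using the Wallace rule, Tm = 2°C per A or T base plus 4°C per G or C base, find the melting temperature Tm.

T=3, A=5, C=3, G=3
A+T = 8, G+C = 6
Tm = 2×8 + 4×6 = 40°C

40°C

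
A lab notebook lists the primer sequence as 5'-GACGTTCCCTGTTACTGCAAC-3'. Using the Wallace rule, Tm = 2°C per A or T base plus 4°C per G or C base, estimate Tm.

T=6, G=4, A=4, C=7
AT pairs contribute 10, GC pairs contribute 11.
Tm = 4·11 + 2·10 = 44 + 20 = 64°C

64°C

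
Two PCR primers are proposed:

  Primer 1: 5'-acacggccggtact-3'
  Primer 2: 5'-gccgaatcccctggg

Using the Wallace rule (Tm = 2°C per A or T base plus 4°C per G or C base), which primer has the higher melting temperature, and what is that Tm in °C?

Primer 2, 52°C

Primer 1: A+T=5, G+C=9 → Tm = 2(5)+4(9) = 46°C
Primer 2: A+T=4, G+C=11 → Tm = 2(4)+4(11) = 52°C
46°C vs 52°C → primer 2 is higher.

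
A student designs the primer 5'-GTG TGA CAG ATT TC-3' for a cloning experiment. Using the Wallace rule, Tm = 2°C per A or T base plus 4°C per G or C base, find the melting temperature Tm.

A=3, T=5, C=2, G=4
A+T = 8, G+C = 6
Tm = 4·6 + 2·8 = 24 + 16 = 40°C

40°C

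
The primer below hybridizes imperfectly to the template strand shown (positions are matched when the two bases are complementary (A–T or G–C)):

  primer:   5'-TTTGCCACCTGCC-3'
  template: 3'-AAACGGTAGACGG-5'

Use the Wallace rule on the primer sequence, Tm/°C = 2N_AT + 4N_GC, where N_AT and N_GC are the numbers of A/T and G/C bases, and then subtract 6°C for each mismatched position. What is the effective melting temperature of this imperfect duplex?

Primer base counts: A=1, T=4, G=2, C=6 → A+T=5, G+C=8
Perfect-match Tm = 2(5) + 4(8) = 10 + 32 = 42°C
Mismatches (positions where the bases are not complementary): 1 (at position 8)
Effective Tm = 42 − 1×6 = 42 − 6 = 36°C

36°C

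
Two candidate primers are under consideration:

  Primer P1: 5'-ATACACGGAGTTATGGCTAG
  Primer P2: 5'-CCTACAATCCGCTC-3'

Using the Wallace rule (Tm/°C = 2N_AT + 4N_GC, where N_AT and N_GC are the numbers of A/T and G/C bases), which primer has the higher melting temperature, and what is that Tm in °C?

Primer P1, 58°C

Primer P1: A+T=11, G+C=9 → Tm = 2(11)+4(9) = 58°C
Primer P2: A+T=6, G+C=8 → Tm = 2(6)+4(8) = 44°C
58°C vs 44°C → primer P1 is higher.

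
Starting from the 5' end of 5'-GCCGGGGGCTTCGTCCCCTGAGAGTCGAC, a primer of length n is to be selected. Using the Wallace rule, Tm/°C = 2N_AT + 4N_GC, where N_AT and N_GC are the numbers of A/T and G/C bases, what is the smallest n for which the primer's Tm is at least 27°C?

First 6 bases: GCCGGG → Tm = 24°C (< 27°C)
First 7 bases: GCCGGGG → Tm = 28°C (≥ 27°C)
Each additional base adds 2°C (A/T) or 4°C (G/C), so Tm is non-decreasing in n; n = 7 is the first length to reach 27°C.

n = 7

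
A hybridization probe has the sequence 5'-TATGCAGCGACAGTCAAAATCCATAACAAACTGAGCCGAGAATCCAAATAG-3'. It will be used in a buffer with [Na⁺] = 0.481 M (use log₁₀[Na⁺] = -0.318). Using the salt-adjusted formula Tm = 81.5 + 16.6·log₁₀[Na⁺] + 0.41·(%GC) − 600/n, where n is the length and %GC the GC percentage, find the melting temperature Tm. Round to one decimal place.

81.3°C

Length n = 51. Base counts: T=8, C=12, G=9, A=22
G+C = 21, so %GC = 21/51 × 100 = 41.176%
Salt term: 16.6 × (-0.318) = -5.279
GC term: 0.41 × 41.176 = 16.882; length term: −600/51 = −11.765
Tm = 81.5 + (-5.279) + 16.882 − 11.765 = 81.338 → 81.3°C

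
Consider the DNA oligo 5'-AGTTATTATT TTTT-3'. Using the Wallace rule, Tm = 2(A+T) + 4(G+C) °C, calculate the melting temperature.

30°C

Counting bases: C=0, A=3, G=1, T=10
A+T = 13, G+C = 1
Tm = 4·1 + 2·13 = 4 + 26 = 30°C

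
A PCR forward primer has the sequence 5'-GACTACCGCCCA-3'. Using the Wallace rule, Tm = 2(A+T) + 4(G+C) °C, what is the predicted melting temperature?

Counting bases: T=1, G=2, C=6, A=3
A+T = 4, G+C = 8
Tm = 4·8 + 2·4 = 32 + 8 = 40°C

40°C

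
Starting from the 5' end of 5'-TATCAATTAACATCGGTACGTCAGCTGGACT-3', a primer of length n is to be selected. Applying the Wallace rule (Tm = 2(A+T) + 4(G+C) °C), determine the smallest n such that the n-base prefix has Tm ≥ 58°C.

n = 22

First 21 bases: TATCAATTAACATCGGTACGT → Tm = 56°C (< 58°C)
First 22 bases: TATCAATTAACATCGGTACGTC → Tm = 60°C (≥ 58°C)
Since every base adds ≥2°C, Tm only increases with n, so the threshold is first crossed at n = 22.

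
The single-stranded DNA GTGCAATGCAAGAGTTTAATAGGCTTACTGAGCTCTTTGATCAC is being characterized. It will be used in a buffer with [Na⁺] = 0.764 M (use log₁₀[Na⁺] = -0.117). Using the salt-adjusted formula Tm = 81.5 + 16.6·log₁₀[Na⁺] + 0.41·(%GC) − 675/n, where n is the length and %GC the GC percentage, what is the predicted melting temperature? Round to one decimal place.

81.0°C

Length n = 44. Counting bases: G=10, C=8, T=14, A=12
G+C = 18, so %GC = 18/44 × 100 = 40.909%
Salt term: 16.6 × (-0.117) = -1.942
GC term: 0.41 × 40.909 = 16.773; length term: −675/44 = −15.341
Tm = 81.5 + (-1.942) + 16.773 − 15.341 = 80.99 → 81.0°C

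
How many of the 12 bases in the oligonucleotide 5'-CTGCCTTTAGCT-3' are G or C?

6

G=2, A=1, C=4, T=5
Total G or C: 2 + 4 = 6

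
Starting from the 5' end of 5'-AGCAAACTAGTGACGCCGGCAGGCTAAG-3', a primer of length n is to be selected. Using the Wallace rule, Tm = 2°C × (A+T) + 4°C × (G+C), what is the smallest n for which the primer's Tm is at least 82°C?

First 25 bases: AGCAAACTAGTGACGCCGGCAGGCT → Tm = 80°C (< 82°C)
First 26 bases: AGCAAACTAGTGACGCCGGCAGGCTA → Tm = 82°C (≥ 82°C)
Since every base adds ≥2°C, Tm only increases with n, so the threshold is first crossed at n = 26.

n = 26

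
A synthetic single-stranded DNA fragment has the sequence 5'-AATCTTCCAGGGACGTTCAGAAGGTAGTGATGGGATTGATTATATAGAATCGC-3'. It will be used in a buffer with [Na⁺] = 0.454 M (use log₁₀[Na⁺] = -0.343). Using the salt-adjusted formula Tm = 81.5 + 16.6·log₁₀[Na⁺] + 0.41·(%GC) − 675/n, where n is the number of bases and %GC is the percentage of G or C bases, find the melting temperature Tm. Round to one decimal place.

80.1°C

Length n = 53. Counting bases: A=16, G=15, T=15, C=7
G+C = 22, so %GC = 22/53 × 100 = 41.509%
Salt term: 16.6 × (-0.343) = -5.694
GC term: 0.41 × 41.509 = 17.019; length term: −675/53 = −12.736
Tm = 81.5 + (-5.694) + 17.019 − 12.736 = 80.089 → 80.1°C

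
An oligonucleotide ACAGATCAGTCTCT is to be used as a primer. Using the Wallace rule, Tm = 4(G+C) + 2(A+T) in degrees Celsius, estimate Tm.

Base counts: G=2, T=4, A=4, C=4
AT pairs contribute 8, GC pairs contribute 6.
Tm = 2(8) + 4(6) = 16 + 24 = 40°C

40°C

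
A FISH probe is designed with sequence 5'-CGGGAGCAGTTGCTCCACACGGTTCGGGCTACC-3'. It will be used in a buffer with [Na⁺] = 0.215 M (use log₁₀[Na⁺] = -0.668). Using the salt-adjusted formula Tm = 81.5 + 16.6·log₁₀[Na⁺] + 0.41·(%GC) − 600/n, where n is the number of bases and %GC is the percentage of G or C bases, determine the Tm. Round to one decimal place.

Length n = 33. Counting bases: A=5, C=11, T=6, G=11
G+C = 22, so %GC = 22/33 × 100 = 66.667%
Salt term: 16.6 × (-0.668) = -11.089
GC term: 0.41 × 66.667 = 27.333; length term: −600/33 = −18.182
Tm = 81.5 + (-11.089) + 27.333 − 18.182 = 79.562 → 79.6°C

79.6°C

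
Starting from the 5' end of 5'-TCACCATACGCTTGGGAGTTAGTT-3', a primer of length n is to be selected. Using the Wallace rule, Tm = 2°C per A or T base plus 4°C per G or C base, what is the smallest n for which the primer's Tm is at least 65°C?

First 21 bases: TCACCATACGCTTGGGAGTTA → Tm = 62°C (< 65°C)
First 22 bases: TCACCATACGCTTGGGAGTTAG → Tm = 66°C (≥ 65°C)
Since every base adds ≥2°C, Tm only increases with n, so the threshold is first crossed at n = 22.

n = 22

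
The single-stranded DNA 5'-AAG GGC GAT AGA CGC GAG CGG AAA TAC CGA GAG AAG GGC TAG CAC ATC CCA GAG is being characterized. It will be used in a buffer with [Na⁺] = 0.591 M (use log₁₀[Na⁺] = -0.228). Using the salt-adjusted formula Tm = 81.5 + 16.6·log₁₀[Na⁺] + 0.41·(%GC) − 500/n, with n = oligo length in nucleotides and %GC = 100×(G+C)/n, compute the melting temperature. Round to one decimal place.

92.0°C

Length n = 54. Scanning the sequence gives G=19, A=19, T=4, C=12.
G+C = 31, so %GC = 31/54 × 100 = 57.407%
Salt term: 16.6 × (-0.228) = -3.785
GC term: 0.41 × 57.407 = 23.537; length term: −500/54 = −9.259
Tm = 81.5 + (-3.785) + 23.537 − 9.259 = 91.993 → 92.0°C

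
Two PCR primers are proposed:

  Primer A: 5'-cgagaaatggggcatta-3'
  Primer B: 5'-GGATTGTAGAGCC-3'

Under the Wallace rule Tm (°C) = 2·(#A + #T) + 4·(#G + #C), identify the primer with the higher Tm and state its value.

Primer A: A+T=9, G+C=8 → Tm = 2(9)+4(8) = 50°C
Primer B: A+T=6, G+C=7 → Tm = 2(6)+4(7) = 40°C
50°C vs 40°C → primer A is higher.

Primer A, 50°C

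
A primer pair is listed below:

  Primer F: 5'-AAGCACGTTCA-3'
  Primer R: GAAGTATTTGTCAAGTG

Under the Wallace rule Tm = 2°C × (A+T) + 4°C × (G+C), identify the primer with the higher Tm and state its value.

Primer R, 46°C

Primer F: A+T=6, G+C=5 → Tm = 2(6)+4(5) = 32°C
Primer R: A+T=11, G+C=6 → Tm = 2(11)+4(6) = 46°C
32°C vs 46°C → primer R is higher.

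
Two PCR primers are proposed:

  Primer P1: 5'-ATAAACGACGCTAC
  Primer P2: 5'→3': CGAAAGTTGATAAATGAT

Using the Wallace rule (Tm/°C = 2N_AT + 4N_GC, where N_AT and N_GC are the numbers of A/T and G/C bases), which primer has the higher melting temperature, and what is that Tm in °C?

Primer P2, 46°C

Primer P1: A+T=8, G+C=6 → Tm = 2(8)+4(6) = 40°C
Primer P2: A+T=13, G+C=5 → Tm = 2(13)+4(5) = 46°C
40°C vs 46°C → primer P2 is higher.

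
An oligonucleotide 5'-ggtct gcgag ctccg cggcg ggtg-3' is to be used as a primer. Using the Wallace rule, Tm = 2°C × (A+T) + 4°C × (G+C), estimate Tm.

86°C

Base counts: C=7, G=12, A=1, T=4
So N_AT = 5 and N_GC = 19.
Tm = 4·19 + 2·5 = 76 + 10 = 86°C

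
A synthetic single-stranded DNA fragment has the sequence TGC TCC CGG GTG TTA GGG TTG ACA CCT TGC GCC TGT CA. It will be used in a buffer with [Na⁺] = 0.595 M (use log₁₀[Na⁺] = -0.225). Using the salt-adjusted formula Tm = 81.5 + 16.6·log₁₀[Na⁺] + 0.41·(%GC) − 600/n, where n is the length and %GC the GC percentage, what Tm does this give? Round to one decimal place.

86.8°C

Length n = 38. Counting bases: C=11, T=11, G=12, A=4
G+C = 23, so %GC = 23/38 × 100 = 60.526%
Salt term: 16.6 × (-0.225) = -3.735
GC term: 0.41 × 60.526 = 24.816; length term: −600/38 = −15.789
Tm = 81.5 + (-3.735) + 24.816 − 15.789 = 86.792 → 86.8°C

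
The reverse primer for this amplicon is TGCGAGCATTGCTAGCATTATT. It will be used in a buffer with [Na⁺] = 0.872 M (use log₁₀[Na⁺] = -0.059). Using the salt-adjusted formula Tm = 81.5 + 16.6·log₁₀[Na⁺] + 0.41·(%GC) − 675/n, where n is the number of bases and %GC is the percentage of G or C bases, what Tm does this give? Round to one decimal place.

Length n = 22. Scanning the sequence gives C=4, G=5, A=5, T=8.
G+C = 9, so %GC = 9/22 × 100 = 40.909%
Salt term: 16.6 × (-0.059) = -0.979
GC term: 0.41 × 40.909 = 16.773; length term: −675/22 = −30.682
Tm = 81.5 + (-0.979) + 16.773 − 30.682 = 66.612 → 66.6°C

66.6°C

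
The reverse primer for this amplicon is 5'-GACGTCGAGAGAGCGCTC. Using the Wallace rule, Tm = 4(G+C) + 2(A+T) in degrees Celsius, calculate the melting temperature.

60°C

G=7, T=2, C=5, A=4
AT pairs contribute 6, GC pairs contribute 12.
Tm = 2×6 + 4×12 = 60°C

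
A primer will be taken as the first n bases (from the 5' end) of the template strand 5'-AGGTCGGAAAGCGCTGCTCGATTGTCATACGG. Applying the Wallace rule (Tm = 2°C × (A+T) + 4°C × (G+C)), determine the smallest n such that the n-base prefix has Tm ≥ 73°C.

First 23 bases: AGGTCGGAAAGCGCTGCTCGATT → Tm = 72°C (< 73°C)
First 24 bases: AGGTCGGAAAGCGCTGCTCGATTG → Tm = 76°C (≥ 73°C)
Since every base adds ≥2°C, Tm only increases with n, so the threshold is first crossed at n = 24.

n = 24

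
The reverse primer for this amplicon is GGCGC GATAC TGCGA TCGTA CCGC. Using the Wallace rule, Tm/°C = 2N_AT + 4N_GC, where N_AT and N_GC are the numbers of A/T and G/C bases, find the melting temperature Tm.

Counting bases: T=4, C=8, A=4, G=8
AT pairs contribute 8, GC pairs contribute 16.
Tm = 2×8 + 4×16 = 80°C

80°C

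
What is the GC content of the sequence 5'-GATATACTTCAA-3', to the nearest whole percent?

25%

Scanning the sequence gives T=4, G=1, A=5, C=2.
G+C = 1 + 2 = 3 out of 12 bases
%GC = 3/12 × 100 = 25% ≈ 25%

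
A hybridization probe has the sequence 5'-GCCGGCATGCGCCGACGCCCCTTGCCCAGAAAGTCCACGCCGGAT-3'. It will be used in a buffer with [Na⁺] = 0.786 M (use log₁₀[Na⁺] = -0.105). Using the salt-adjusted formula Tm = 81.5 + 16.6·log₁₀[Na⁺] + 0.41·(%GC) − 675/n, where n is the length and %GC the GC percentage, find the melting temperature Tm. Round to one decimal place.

93.9°C

Length n = 45. A=8, T=5, G=13, C=19
G+C = 32, so %GC = 32/45 × 100 = 71.111%
Salt term: 16.6 × (-0.105) = -1.743
GC term: 0.41 × 71.111 = 29.156; length term: −675/45 = −15
Tm = 81.5 + (-1.743) + 29.156 − 15 = 93.913 → 93.9°C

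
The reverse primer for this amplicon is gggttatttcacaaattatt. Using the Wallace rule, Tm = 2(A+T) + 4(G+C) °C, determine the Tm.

Scanning the sequence gives C=2, A=6, T=9, G=3.
A+T = 15, G+C = 5
Tm = 4·5 + 2·15 = 20 + 30 = 50°C

50°C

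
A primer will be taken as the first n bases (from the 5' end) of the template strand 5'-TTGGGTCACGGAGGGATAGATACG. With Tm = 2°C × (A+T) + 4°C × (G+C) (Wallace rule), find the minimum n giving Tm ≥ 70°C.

First 22 bases: TTGGGTCACGGAGGGATAGATA → Tm = 66°C (< 70°C)
First 23 bases: TTGGGTCACGGAGGGATAGATAC → Tm = 70°C (≥ 70°C)
Each additional base adds 2°C (A/T) or 4°C (G/C), so Tm is non-decreasing in n; n = 23 is the first length to reach 70°C.

n = 23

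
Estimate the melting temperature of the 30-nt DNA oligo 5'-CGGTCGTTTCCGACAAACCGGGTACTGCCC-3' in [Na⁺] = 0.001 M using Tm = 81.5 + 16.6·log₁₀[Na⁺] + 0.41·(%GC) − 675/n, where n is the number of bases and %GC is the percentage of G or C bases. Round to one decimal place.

35.2°C

Length n = 30. Counting bases: T=6, G=8, A=5, C=11
G+C = 19, so %GC = 19/30 × 100 = 63.333%
Salt term: 16.6 × (-3) = -49.8
GC term: 0.41 × 63.333 = 25.967; length term: −675/30 = −22.5
Tm = 81.5 + (-49.8) + 25.967 − 22.5 = 35.167 → 35.2°C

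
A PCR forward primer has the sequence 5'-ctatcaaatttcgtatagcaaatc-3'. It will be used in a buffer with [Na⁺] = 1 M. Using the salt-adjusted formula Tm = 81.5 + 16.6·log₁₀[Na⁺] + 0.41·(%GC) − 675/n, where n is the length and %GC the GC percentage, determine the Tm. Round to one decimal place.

Length n = 24. Scanning the sequence gives C=5, A=9, G=2, T=8.
G+C = 7, so %GC = 7/24 × 100 = 29.167%
Salt term: 16.6 × (0) = 0
GC term: 0.41 × 29.167 = 11.958; length term: −675/24 = −28.125
Tm = 81.5 + (0) + 11.958 − 28.125 = 65.333 → 65.3°C

65.3°C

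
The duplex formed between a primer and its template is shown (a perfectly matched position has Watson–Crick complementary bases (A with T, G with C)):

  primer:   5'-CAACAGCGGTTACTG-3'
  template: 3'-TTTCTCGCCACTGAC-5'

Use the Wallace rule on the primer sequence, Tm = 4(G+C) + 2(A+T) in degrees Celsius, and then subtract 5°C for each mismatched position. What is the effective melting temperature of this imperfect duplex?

Primer base counts: A=4, T=3, G=4, C=4 → A+T=7, G+C=8
Perfect-match Tm = 2(7) + 4(8) = 14 + 32 = 46°C
Mismatches (positions where the bases are not complementary): 3 (at positions 1, 4, 11)
Effective Tm = 46 − 3×5 = 46 − 15 = 31°C

31°C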